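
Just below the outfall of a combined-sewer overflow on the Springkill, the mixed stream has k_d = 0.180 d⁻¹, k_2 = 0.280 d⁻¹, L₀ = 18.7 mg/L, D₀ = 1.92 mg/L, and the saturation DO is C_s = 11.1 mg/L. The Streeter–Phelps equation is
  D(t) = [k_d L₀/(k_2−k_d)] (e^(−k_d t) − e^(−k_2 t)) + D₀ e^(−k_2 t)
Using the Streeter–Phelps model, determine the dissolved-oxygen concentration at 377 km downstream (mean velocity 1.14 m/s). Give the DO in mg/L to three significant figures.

DO ≈ 5.07 mg/L

Travel time t = x/v = 377 km / (1.14 m/s) = 377000 m / 1.14 m/s = 330700 s = 3.828 d.
k_d L₀/(k_2−k_d) = 0.180×18.7/(0.280−0.180) = 3.366/0.1000 = 33.66 mg/L.
e^(−k_d t) = e^(−0.180×3.828) = 0.5021; e^(−k_2 t) = e^(−0.280×3.828) = 0.3424.
D = 33.66 × (0.5021 − 0.3424) + 1.92 × 0.3424 = 5.375 + 0.6574 = 6.032 mg/L.
DO = C_s − D = 11.1 − 6.032 = 5.068 mg/L.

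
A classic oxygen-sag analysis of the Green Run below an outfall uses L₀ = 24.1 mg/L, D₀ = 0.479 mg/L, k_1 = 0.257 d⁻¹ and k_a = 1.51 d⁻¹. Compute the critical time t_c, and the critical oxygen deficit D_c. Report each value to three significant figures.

t_c ≈ 1.33 d; D_c ≈ 2.91 mg/L

t_c = [1/(k_a−k_1)] ln[(k_a/k_1)(1 − D₀(k_a−k_1)/(k_1 L₀))]
= [1/(1.51−0.257)] ln[(1.51/0.257)(1 − 0.479×1.253/(0.257×24.1))]
= (1/1.253) ln[5.875 × 0.9031] = 0.7981 × ln(5.306) = 0.7981 × 1.669 = 1.332 d.
L(t_c) = L₀ e^(−k_1 t_c) = 24.1 × 0.7101 = 17.11 mg/L, and at the critical point k_a D_c = k_1 L, so D_c = (0.257/1.51) × 17.11 = 2.913 mg/L.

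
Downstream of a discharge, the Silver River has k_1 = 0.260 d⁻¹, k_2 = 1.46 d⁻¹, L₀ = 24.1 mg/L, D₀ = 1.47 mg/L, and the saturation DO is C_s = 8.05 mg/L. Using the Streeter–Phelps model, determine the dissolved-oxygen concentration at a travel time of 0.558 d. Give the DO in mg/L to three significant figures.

DO ≈ 5.19 mg/L

k_1 L₀/(k_2−k_1) = 0.260×24.1/(1.46−0.260) = 6.266/1.200 = 5.222 mg/L.
e^(−k_1 t) = e^(−0.260×0.5580) = 0.8650; e^(−k_2 t) = e^(−1.46×0.5580) = 0.4428.
D = 5.222 × (0.8650 − 0.4428) + 1.47 × 0.4428 = 2.204 + 0.6509 = 2.855 mg/L.
DO = C_s − D = 8.05 − 2.855 = 5.195 mg/L.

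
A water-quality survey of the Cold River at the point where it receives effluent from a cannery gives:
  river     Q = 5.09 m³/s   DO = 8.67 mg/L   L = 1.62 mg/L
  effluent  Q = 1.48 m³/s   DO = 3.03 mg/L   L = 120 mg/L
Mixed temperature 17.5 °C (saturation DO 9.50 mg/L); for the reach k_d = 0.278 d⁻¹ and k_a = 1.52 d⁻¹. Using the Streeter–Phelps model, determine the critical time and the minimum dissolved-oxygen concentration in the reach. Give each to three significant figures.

Mixed DO = (5.09×8.67 + 1.48×3.03)/(5.09+1.48) = 48.61/6.570 = 7.399 mg/L.
Mixed L₀ = (5.09×1.62 + 1.48×120)/(6.570) = 185.8/6.570 = 28.29 mg/L.
Initial deficit D₀ = C_s − DO₀ = 9.50 − 7.399 = 2.101 mg/L.
t_c = (1/1.242) ln[(1.52/0.278)(1 − 2.101×1.242/(0.278×28.29))] = 0.8052 × ln(3.654) = 1.043 d.
D_c = (0.278/1.52) × 28.29 × e^(−0.278×1.043) = 0.1829 × 28.29 × 0.7482 = 3.871 mg/L.
Minimum DO = 9.50 − 3.871 = 5.629 mg/L.

t_c ≈ 1.04 d; minimum DO ≈ 5.63 mg/L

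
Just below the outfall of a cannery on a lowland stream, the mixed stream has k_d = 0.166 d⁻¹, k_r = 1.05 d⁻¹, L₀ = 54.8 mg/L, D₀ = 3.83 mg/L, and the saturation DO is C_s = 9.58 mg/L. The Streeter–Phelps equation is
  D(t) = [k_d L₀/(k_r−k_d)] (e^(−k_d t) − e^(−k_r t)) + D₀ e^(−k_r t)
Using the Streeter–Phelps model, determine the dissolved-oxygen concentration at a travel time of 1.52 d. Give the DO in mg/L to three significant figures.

k_d L₀/(k_r−k_d) = 0.166×54.8/(1.05−0.166) = 9.097/0.8840 = 10.29 mg/L.
e^(−k_d t) = e^(−0.166×1.520) = 0.7770; e^(−k_r t) = e^(−1.05×1.520) = 0.2027.
D = 10.29 × (0.7770 − 0.2027) + 3.83 × 0.2027 = 5.910 + 0.7764 = 6.686 mg/L.
DO = C_s − D = 9.58 − 6.686 = 2.894 mg/L.

DO ≈ 2.89 mg/L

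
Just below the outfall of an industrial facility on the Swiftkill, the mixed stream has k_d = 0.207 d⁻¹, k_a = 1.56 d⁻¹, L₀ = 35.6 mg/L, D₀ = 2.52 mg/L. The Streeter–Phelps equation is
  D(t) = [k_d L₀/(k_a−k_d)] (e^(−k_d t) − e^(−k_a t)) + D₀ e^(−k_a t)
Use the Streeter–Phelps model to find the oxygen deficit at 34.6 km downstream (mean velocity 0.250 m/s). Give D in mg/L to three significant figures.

Travel time t = x/v = 34.6 km / (0.250 m/s) = 34600 m / 0.250 m/s = 138400 s = 1.602 d.
k_d L₀/(k_a−k_d) = 0.207×35.6/(1.56−0.207) = 7.369/1.353 = 5.447 mg/L.
e^(−k_d t) = e^(−0.207×1.602) = 0.7178; e^(−k_a t) = e^(−1.56×1.602) = 0.08218.
D = 5.447 × (0.7178 − 0.08218) + 2.52 × 0.08218 = 3.462 + 0.2071 = 3.669 mg/L.

D ≈ 3.67 mg/L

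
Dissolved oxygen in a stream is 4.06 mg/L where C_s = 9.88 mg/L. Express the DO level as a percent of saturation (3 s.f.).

41.1 % saturation

% saturation = C/C_s × 100 = 4.06/9.88 × 100 = 41.1 %.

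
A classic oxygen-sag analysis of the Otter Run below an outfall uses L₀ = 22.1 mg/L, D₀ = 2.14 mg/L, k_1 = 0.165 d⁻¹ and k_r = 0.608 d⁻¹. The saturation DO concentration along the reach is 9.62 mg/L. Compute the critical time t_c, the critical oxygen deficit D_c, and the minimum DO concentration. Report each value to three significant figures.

With k_r/k_1 = 3.685 and 1 − D₀(k_r−k_1)/(k_1 L₀) = 0.7400,
t_c = ln(3.685 × 0.7400) / (0.608 − 0.165) = ln(2.727) / 0.4430 = 1.003/0.4430 = 2.264 d.
D_c = (k_1/k_r) L₀ e^(−k_1 t_c) = (0.165/0.608) × 22.1 × e^(−0.165×2.264) = 0.2714 × 22.1 × 0.6882 = 4.128 mg/L.
Minimum DO = C_s − D_c = 9.62 − 4.128 = 5.492 mg/L.

t_c ≈ 2.26 d; D_c ≈ 4.13 mg/L; min DO ≈ 5.49 mg/L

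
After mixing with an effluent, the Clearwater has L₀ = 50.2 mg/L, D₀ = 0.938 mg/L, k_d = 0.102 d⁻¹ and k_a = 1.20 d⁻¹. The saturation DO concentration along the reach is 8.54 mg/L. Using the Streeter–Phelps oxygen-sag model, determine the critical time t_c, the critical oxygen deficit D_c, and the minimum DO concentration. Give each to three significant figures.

t_c ≈ 2.04 d; D_c ≈ 3.47 mg/L; min DO ≈ 5.07 mg/L

t_c = [1/(k_a−k_d)] ln[(k_a/k_d)(1 − D₀(k_a−k_d)/(k_d L₀))]
= [1/(1.20−0.102)] ln[(1.20/0.102)(1 − 0.938×1.098/(0.102×50.2))]
= (1/1.098) ln[11.76 × 0.7989] = 0.9107 × ln(9.398) = 0.9107 × 2.241 = 2.041 d.
D_c = (k_d/k_a) L₀ e^(−k_d t_c) = (0.102/1.20) × 50.2 × e^(−0.102×2.041) = 0.08500 × 50.2 × 0.8121 = 3.465 mg/L.
Minimum DO = C_s − D_c = 8.54 − 3.465 = 5.075 mg/L.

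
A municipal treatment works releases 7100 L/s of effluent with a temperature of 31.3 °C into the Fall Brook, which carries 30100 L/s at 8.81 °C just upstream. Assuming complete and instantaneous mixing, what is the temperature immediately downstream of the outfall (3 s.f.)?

13.1 °C

Flow-weighted mixing: C = (Q_r C_r + Q_w C_w)/(Q_r + Q_w)
= (30100×8.81 + 7100×31.3)/(30100 + 7100) = 487400/37200 = 13.10 °C.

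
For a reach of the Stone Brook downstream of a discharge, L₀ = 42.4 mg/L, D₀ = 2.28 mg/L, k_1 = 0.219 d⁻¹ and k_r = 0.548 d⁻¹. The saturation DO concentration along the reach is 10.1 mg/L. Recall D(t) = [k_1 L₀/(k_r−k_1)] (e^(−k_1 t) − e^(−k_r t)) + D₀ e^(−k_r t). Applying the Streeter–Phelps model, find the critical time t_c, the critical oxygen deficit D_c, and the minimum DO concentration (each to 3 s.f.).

t_c ≈ 2.53 d; D_c ≈ 9.73 mg/L; min DO ≈ 0.367 mg/L

At the critical point dD/dt = 0, so k_1 L₀ e^(−k_1 t) = k_r D. Substituting D(t) from the Streeter–Phelps equation and solving for t gives
t_c = ln[(k_r/k_1)(1 − D₀(k_r−k_1)/(k_1 L₀))] / (k_r−k_1).
Here k_r−k_1 = 0.3290 d⁻¹ and 1 − D₀(k_r−k_1)/(k_1 L₀) = 1 − 2.28×0.3290/(0.219×42.4) = 0.9192, so
t_c = ln(2.502 × 0.9192) / 0.3290 = 0.8330 / 0.3290 = 2.532 d.
L(t_c) = L₀ e^(−k_1 t_c) = 42.4 × 0.5744 = 24.35 mg/L, and at the critical point k_r D_c = k_1 L, so D_c = (0.219/0.548) × 24.35 = 9.733 mg/L.
Minimum DO = C_s − D_c = 10.1 − 9.733 = 0.3675 mg/L.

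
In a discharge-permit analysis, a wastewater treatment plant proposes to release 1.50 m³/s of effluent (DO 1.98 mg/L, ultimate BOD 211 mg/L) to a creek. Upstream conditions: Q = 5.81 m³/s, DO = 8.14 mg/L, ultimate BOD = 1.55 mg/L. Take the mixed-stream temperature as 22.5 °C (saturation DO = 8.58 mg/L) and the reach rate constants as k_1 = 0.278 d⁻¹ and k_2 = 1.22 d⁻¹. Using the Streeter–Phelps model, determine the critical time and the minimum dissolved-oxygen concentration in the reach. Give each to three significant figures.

Mixed DO = (5.81×8.14 + 1.50×1.98)/(5.81+1.50) = 50.26/7.310 = 6.876 mg/L.
Mixed L₀ = (5.81×1.55 + 1.50×211)/(7.310) = 325.5/7.310 = 44.53 mg/L.
Initial deficit D₀ = C_s − DO₀ = 8.58 − 6.876 = 1.704 mg/L.
t_c = (1/0.9420) ln[(1.22/0.278)(1 − 1.704×0.9420/(0.278×44.53))] = 1.062 × ln(3.819) = 1.423 d.
D_c = (0.278/1.22) × 44.53 × e^(−0.278×1.423) = 0.2279 × 44.53 × 0.6734 = 6.832 mg/L.
Minimum DO = 8.58 − 6.832 = 1.748 mg/L.

t_c ≈ 1.42 d; minimum DO ≈ 1.75 mg/L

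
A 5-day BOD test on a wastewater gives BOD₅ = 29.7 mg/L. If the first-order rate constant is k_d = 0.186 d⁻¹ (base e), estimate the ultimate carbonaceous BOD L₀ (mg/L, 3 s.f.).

L₀ ≈ 49.1 mg/L

BOD₅ = L₀(1 − e^(−5k_d)) ⇒ L₀ = BOD₅ / (1 − e^(−5×0.186))
= 29.7 / (1 − 0.3946) = 29.7 / 0.6054 = 49.05 mg/L.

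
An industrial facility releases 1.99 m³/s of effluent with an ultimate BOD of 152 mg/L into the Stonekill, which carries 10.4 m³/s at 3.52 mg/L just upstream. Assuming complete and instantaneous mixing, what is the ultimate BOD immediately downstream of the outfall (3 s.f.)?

27.4 mg/L

Flow-weighted mixing: C = (Q_r C_r + Q_w C_w)/(Q_r + Q_w)
= (10.4×3.52 + 1.99×152)/(10.4 + 1.99) = 339.1/12.39 = 27.37 mg/L.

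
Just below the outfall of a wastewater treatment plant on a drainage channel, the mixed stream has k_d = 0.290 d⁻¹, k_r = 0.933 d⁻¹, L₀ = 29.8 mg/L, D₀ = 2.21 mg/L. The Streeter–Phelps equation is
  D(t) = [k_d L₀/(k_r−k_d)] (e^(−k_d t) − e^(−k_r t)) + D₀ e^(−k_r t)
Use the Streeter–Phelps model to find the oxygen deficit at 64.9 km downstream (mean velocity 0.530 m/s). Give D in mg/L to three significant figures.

Travel time t = x/v = 64.9 km / (0.530 m/s) = 64900 m / 0.530 m/s = 122500 s = 1.417 d.
k_d L₀/(k_r−k_d) = 0.290×29.8/(0.933−0.290) = 8.642/0.6430 = 13.44 mg/L.
e^(−k_d t) = e^(−0.290×1.417) = 0.6630; e^(−k_r t) = e^(−0.933×1.417) = 0.2665.
D = 13.44 × (0.6630 − 0.2665) + 2.21 × 0.2665 = 5.329 + 0.5890 = 5.918 mg/L.

D ≈ 5.92 mg/L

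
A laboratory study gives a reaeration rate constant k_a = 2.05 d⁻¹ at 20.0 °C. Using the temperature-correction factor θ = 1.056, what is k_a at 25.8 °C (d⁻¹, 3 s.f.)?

k_a(T₂) = k_a(T₁) · θ^(T₂−T₁) = 2.05 × 1.056^(25.8−20.0)
= 2.05 × 1.056^5.80 = 2.05 × 1.372 = 2.812 d⁻¹.

k_a ≈ 2.81 d⁻¹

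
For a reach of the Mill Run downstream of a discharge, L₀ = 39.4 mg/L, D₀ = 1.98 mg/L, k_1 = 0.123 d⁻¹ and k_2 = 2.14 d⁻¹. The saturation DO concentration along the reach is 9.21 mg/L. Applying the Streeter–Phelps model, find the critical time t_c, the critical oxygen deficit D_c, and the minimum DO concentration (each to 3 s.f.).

With k_2/k_1 = 17.40 and 1 − D₀(k_2−k_1)/(k_1 L₀) = 0.1759,
t_c = ln(17.40 × 0.1759) / (2.14 − 0.123) = ln(3.061) / 2.017 = 1.119/2.017 = 0.5546 d.
D_c = (k_1/k_2) L₀ e^(−k_1 t_c) = (0.123/2.14) × 39.4 × e^(−0.123×0.5546) = 0.05748 × 39.4 × 0.9341 = 2.115 mg/L.
Minimum DO = C_s − D_c = 9.21 − 2.115 = 7.095 mg/L.

t_c ≈ 0.555 d; D_c ≈ 2.12 mg/L; min DO ≈ 7.09 mg/L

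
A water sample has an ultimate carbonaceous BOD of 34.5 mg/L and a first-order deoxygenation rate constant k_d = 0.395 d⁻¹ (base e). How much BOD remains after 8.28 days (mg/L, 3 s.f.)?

L ≈ 1.31 mg/L

L_t = L₀ e^(−k_d t) = 34.5 × e^(−0.395×8.28) = 34.5 × 0.03798 = 1.310 mg/L.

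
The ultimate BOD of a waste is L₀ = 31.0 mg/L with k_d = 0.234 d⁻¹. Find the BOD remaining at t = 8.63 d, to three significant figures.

L_t = L₀ e^(−k_d t) = 31.0 × e^(−0.234×8.63) = 31.0 × 0.1327 = 4.115 mg/L.

L ≈ 4.11 mg/L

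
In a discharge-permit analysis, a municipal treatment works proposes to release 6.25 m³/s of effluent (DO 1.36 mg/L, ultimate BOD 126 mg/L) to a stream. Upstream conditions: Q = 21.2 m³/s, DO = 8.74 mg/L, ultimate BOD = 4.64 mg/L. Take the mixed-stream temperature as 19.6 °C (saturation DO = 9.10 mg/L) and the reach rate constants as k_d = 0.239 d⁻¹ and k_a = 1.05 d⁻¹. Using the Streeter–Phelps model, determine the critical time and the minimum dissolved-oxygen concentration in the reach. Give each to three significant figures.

t_c ≈ 1.53 d; minimum DO ≈ 4.00 mg/L

Mixed DO = (21.2×8.74 + 6.25×1.36)/(21.2+6.25) = 193.8/27.45 = 7.060 mg/L.
Mixed L₀ = (21.2×4.64 + 6.25×126)/(27.45) = 885.9/27.45 = 32.27 mg/L.
Initial deficit D₀ = C_s − DO₀ = 9.10 − 7.060 = 2.040 mg/L.
t_c = (1/0.8110) ln[(1.05/0.239)(1 − 2.040×0.8110/(0.239×32.27))] = 1.233 × ln(3.451) = 1.527 d.
D_c = (0.239/1.05) × 32.27 × e^(−0.239×1.527) = 0.2276 × 32.27 × 0.6942 = 5.099 mg/L.
Minimum DO = 9.10 − 5.099 = 4.001 mg/L.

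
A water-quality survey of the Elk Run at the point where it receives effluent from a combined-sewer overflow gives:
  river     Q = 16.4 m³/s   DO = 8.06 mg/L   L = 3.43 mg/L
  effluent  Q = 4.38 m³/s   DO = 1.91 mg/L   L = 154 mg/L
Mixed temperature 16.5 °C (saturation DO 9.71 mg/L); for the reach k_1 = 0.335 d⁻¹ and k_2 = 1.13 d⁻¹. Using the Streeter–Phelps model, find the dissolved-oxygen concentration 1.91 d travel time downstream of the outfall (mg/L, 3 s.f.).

DO ≈ 3.27 mg/L

Mixed DO = (16.4×8.06 + 4.38×1.91)/(16.4+4.38) = 140.5/20.78 = 6.764 mg/L.
Mixed L₀ = (16.4×3.43 + 4.38×154)/(20.78) = 730.8/20.78 = 35.17 mg/L.
Initial deficit D₀ = C_s − DO₀ = 9.71 − 6.764 = 2.946 mg/L.
D(1.91) = [0.335×35.17/(1.13−0.335)](e^(−0.335×1.91) − e^(−1.13×1.91)) + 2.946 e^(−1.13×1.91)
= 14.82 × (0.5274 − 0.1155) + 2.946 × 0.1155 = 6.443 mg/L.
DO = 9.71 − 6.443 = 3.267 mg/L.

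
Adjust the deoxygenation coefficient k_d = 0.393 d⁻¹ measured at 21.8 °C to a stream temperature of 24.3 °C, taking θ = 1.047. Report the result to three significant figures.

k_d ≈ 0.441 d⁻¹

k_d(T₂) = k_d(T₁) · θ^(T₂−T₁) = 0.393 × 1.047^(24.3−21.8)
= 0.393 × 1.047^2.50 = 0.393 × 1.122 = 0.4408 d⁻¹.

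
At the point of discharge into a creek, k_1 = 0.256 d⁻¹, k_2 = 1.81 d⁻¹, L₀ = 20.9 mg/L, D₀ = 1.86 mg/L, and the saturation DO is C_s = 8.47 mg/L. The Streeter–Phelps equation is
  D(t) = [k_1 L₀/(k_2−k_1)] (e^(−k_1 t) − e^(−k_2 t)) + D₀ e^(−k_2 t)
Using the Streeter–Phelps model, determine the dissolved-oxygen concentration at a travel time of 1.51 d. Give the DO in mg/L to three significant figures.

DO ≈ 6.23 mg/L

k_1 L₀/(k_2−k_1) = 0.256×20.9/(1.81−0.256) = 5.350/1.554 = 3.443 mg/L.
e^(−k_1 t) = e^(−0.256×1.510) = 0.6794; e^(−k_2 t) = e^(−1.81×1.510) = 0.06502.
D = 3.443 × (0.6794 − 0.06502) + 1.86 × 0.06502 = 2.115 + 0.1209 = 2.236 mg/L.
DO = C_s − D = 8.47 − 2.236 = 6.234 mg/L.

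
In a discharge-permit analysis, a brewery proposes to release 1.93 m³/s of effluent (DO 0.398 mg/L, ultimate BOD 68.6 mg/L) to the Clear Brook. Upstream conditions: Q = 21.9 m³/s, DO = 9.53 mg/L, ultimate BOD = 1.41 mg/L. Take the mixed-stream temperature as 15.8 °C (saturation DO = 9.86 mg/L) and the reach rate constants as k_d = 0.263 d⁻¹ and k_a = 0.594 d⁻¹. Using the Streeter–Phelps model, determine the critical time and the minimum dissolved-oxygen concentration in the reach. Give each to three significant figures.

t_c ≈ 1.80 d; minimum DO ≈ 7.97 mg/L

Mixed DO = (21.9×9.53 + 1.93×0.398)/(21.9+1.93) = 209.5/23.83 = 8.790 mg/L.
Mixed L₀ = (21.9×1.41 + 1.93×68.6)/(23.83) = 163.3/23.83 = 6.852 mg/L.
Initial deficit D₀ = C_s − DO₀ = 9.86 − 8.790 = 1.070 mg/L.
t_c = (1/0.3310) ln[(0.594/0.263)(1 − 1.070×0.3310/(0.263×6.852))] = 3.021 × ln(1.815) = 1.801 d.
D_c = (0.263/0.594) × 6.852 × e^(−0.263×1.801) = 0.4428 × 6.852 × 0.6228 = 1.889 mg/L.
Minimum DO = 9.86 − 1.889 = 7.971 mg/L.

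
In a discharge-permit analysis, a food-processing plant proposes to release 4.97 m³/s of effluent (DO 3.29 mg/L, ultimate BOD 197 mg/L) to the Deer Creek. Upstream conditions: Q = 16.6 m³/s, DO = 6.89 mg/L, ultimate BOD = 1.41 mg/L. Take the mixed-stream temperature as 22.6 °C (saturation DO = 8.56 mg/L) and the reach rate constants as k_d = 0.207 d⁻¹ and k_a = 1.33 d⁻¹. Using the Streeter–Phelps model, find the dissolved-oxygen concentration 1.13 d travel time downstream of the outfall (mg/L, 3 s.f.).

Mixed DO = (16.6×6.89 + 4.97×3.29)/(16.6+4.97) = 130.7/21.57 = 6.061 mg/L.
Mixed L₀ = (16.6×1.41 + 4.97×197)/(21.57) = 1002/21.57 = 46.48 mg/L.
Initial deficit D₀ = C_s − DO₀ = 8.56 − 6.061 = 2.499 mg/L.
D(1.13) = [0.207×46.48/(1.33−0.207)](e^(−0.207×1.13) − e^(−1.33×1.13)) + 2.499 e^(−1.33×1.13)
= 8.567 × (0.7914 − 0.2225) + 2.499 × 0.2225 = 5.430 mg/L.
DO = 8.56 − 5.430 = 3.130 mg/L.

DO ≈ 3.13 mg/L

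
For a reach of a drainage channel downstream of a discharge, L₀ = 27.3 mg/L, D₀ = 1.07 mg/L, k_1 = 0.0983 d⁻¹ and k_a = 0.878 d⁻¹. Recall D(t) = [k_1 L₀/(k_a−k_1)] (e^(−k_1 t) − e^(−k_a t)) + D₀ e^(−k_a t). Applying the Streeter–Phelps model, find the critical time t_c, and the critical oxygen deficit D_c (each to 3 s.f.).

t_c ≈ 2.33 d; D_c ≈ 2.43 mg/L

At the critical point dD/dt = 0, so k_1 L₀ e^(−k_1 t) = k_a D. Substituting D(t) from the Streeter–Phelps equation and solving for t gives
t_c = ln[(k_a/k_1)(1 − D₀(k_a−k_1)/(k_1 L₀))] / (k_a−k_1).
Here k_a−k_1 = 0.7797 d⁻¹ and 1 − D₀(k_a−k_1)/(k_1 L₀) = 1 − 1.07×0.7797/(0.0983×27.3) = 0.6891, so
t_c = ln(8.932 × 0.6891) / 0.7797 = 1.817 / 0.7797 = 2.331 d.
L(t_c) = L₀ e^(−k_1 t_c) = 27.3 × 0.7952 = 21.71 mg/L, and at the critical point k_a D_c = k_1 L, so D_c = (0.0983/0.878) × 21.71 = 2.431 mg/L.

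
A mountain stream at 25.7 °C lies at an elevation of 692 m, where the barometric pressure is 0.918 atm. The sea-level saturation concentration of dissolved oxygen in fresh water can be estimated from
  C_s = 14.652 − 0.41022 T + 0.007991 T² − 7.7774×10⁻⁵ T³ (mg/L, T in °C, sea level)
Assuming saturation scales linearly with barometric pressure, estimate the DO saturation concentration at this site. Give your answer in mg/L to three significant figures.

At sea level: C_s = 14.652 − 0.41022×25.7 + 0.007991×25.7² − 7.7774×10⁻⁵×25.7³ = 8.067 mg/L.
Pressure correction: C_s' = 8.067 × 0.918 = 7.406 mg/L.

C_s ≈ 7.41 mg/L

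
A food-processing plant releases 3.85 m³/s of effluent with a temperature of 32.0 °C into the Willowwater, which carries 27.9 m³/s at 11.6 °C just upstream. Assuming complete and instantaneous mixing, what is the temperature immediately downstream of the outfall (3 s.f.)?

Flow-weighted mixing: C = (Q_r C_r + Q_w C_w)/(Q_r + Q_w)
= (27.9×11.6 + 3.85×32.0)/(27.9 + 3.85) = 446.8/31.75 = 14.07 °C.

14.1 °C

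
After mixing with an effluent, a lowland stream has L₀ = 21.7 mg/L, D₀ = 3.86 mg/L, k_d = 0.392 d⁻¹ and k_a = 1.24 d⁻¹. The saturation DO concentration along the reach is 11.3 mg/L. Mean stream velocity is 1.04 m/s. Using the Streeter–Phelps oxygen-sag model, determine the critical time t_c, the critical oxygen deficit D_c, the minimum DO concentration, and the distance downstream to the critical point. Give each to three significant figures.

t_c ≈ 0.785 d; D_c ≈ 5.04 mg/L; min DO ≈ 6.26 mg/L; x_c ≈ 70.5 km

t_c = [1/(k_a−k_d)] ln[(k_a/k_d)(1 − D₀(k_a−k_d)/(k_d L₀))]
= [1/(1.24−0.392)] ln[(1.24/0.392)(1 − 3.86×0.8480/(0.392×21.7))]
= (1/0.8480) ln[3.163 × 0.6152] = 1.179 × ln(1.946) = 1.179 × 0.6658 = 0.7851 d.
D_c = (k_d/k_a) L₀ e^(−k_d t_c) = (0.392/1.24) × 21.7 × e^(−0.392×0.7851) = 0.3161 × 21.7 × 0.7351 = 5.043 mg/L.
Minimum DO = C_s − D_c = 11.3 − 5.043 = 6.257 mg/L.
x_c = v t_c = 1.04 m/s × 0.7851 d × 86400 s/d = 70550 m ≈ 70.5 km.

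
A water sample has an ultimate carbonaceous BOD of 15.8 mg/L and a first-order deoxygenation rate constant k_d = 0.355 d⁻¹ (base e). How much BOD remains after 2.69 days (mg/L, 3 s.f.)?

L_t = L₀ e^(−k_d t) = 15.8 × e^(−0.355×2.69) = 15.8 × 0.3848 = 6.080 mg/L.

L ≈ 6.08 mg/L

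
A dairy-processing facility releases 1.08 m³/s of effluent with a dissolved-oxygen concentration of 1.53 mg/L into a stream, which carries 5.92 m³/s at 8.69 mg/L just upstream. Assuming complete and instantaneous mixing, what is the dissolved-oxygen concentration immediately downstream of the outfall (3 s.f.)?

Flow-weighted mixing: C = (Q_r C_r + Q_w C_w)/(Q_r + Q_w)
= (5.92×8.69 + 1.08×1.53)/(5.92 + 1.08) = 53.10/7.000 = 7.585 mg/L.

7.59 mg/L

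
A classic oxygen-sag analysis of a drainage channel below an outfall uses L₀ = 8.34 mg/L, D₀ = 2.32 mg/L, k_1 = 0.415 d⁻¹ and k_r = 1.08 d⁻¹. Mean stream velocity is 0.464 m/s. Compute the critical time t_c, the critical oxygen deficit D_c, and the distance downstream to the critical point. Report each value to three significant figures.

t_c ≈ 0.551 d; D_c ≈ 2.55 mg/L; x_c ≈ 22.1 km

With k_r/k_1 = 2.602 and 1 − D₀(k_r−k_1)/(k_1 L₀) = 0.5542,
t_c = ln(2.602 × 0.5542) / (1.08 − 0.415) = ln(1.442) / 0.6650 = 0.3663/0.6650 = 0.5508 d.
L(t_c) = L₀ e^(−k_1 t_c) = 8.34 × 0.7957 = 6.636 mg/L, and at the critical point k_r D_c = k_1 L, so D_c = (0.415/1.08) × 6.636 = 2.550 mg/L.
x_c = v t_c = 0.464 m/s × 0.5508 d × 86400 s/d = 22080 m ≈ 22.1 km.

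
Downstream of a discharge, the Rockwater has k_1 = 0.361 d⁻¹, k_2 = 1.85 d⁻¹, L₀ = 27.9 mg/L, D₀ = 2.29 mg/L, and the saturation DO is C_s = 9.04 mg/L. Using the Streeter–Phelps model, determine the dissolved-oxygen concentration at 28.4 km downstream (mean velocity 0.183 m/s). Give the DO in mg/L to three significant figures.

Travel time t = x/v = 28.4 km / (0.183 m/s) = 28400 m / 0.183 m/s = 155200 s = 1.796 d.
k_1 L₀/(k_2−k_1) = 0.361×27.9/(1.85−0.361) = 10.07/1.489 = 6.764 mg/L.
e^(−k_1 t) = e^(−0.361×1.796) = 0.5229; e^(−k_2 t) = e^(−1.85×1.796) = 0.03605.
D = 6.764 × (0.5229 − 0.03605) + 2.29 × 0.03605 = 3.293 + 0.08255 = 3.376 mg/L.
DO = C_s − D = 9.04 − 3.376 = 5.664 mg/L.

DO ≈ 5.66 mg/L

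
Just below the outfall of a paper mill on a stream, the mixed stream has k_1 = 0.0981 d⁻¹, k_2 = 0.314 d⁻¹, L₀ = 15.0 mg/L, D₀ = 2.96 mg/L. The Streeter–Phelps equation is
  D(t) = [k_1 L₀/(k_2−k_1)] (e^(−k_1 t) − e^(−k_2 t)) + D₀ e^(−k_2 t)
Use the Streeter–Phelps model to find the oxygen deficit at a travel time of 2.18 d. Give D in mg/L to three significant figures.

D ≈ 3.56 mg/L

k_1 L₀/(k_2−k_1) = 0.0981×15.0/(0.314−0.0981) = 1.472/0.2159 = 6.816 mg/L.
e^(−k_1 t) = e^(−0.0981×2.180) = 0.8075; e^(−k_2 t) = e^(−0.314×2.180) = 0.5043.
D = 6.816 × (0.8075 − 0.5043) + 2.96 × 0.5043 = 2.066 + 1.493 = 3.559 mg/L.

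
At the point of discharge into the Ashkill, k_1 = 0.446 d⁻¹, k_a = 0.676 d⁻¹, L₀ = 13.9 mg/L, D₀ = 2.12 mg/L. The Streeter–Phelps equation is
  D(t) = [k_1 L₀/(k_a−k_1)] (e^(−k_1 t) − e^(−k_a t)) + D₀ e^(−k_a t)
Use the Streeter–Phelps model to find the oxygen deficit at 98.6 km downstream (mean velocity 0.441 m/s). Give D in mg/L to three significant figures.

Travel time t = x/v = 98.6 km / (0.441 m/s) = 98600 m / 0.441 m/s = 223600 s = 2.588 d.
k_1 L₀/(k_a−k_1) = 0.446×13.9/(0.676−0.446) = 6.199/0.2300 = 26.95 mg/L.
e^(−k_1 t) = e^(−0.446×2.588) = 0.3153; e^(−k_a t) = e^(−0.676×2.588) = 0.1739.
D = 26.95 × (0.3153 − 0.1739) + 2.12 × 0.1739 = 3.812 + 0.3686 = 4.181 mg/L.

D ≈ 4.18 mg/L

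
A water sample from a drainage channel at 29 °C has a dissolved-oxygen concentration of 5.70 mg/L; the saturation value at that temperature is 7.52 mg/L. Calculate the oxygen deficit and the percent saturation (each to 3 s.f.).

D ≈ 1.82 mg/L; 75.8 % saturation

D = C_s − C = 7.52 − 5.70 = 1.82 mg/L.
% saturation = 5.70/7.52 × 100 = 75.8 %.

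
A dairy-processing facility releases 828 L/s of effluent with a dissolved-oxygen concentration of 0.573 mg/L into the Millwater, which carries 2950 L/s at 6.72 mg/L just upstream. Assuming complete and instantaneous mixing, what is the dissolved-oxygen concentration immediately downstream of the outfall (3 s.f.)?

5.37 mg/L

Flow-weighted mixing: C = (Q_r C_r + Q_w C_w)/(Q_r + Q_w)
= (2950×6.72 + 828×0.573)/(2950 + 828) = 20300/3778 = 5.373 mg/L.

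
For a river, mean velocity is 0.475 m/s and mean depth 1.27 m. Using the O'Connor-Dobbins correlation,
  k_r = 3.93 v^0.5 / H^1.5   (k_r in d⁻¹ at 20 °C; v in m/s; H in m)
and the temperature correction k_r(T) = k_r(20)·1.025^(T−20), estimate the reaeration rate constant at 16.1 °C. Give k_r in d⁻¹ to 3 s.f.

k_r(20) = 3.93 × 0.475^0.5 / 1.27^1.5 = 3.93 × 0.6892 / 1.431 = 1.892 d⁻¹.
k_r(16.1) = 1.892 × 1.025^(16.1−20) = 1.892 × 0.9082 = 1.719 d⁻¹.

k_r ≈ 1.72 d⁻¹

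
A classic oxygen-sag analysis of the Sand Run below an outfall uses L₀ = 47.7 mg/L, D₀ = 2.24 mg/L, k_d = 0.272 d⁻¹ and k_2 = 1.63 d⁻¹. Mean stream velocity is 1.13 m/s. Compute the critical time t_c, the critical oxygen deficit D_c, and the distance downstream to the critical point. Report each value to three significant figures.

t_c = [1/(k_2−k_d)] ln[(k_2/k_d)(1 − D₀(k_2−k_d)/(k_d L₀))]
= [1/(1.63−0.272)] ln[(1.63/0.272)(1 − 2.24×1.358/(0.272×47.7))]
= (1/1.358) ln[5.993 × 0.7655] = 0.7364 × ln(4.588) = 0.7364 × 1.523 = 1.122 d.
L(t_c) = L₀ e^(−k_d t_c) = 47.7 × 0.7370 = 35.16 mg/L, and at the critical point k_2 D_c = k_d L, so D_c = (0.272/1.63) × 35.16 = 5.867 mg/L.
x_c = v t_c = 1.13 m/s × 1.122 d × 86400 s/d = 109500 m ≈ 110 km.

t_c ≈ 1.12 d; D_c ≈ 5.87 mg/L; x_c ≈ 110 km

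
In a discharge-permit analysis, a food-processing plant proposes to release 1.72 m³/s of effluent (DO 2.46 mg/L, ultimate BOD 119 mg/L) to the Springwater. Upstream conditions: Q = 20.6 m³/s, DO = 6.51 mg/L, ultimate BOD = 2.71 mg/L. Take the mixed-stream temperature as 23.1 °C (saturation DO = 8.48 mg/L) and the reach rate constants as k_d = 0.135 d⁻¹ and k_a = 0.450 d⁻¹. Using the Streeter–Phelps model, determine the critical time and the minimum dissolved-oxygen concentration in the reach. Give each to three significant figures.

t_c ≈ 1.89 d; minimum DO ≈ 5.77 mg/L

Mixed DO = (20.6×6.51 + 1.72×2.46)/(20.6+1.72) = 138.3/22.32 = 6.198 mg/L.
Mixed L₀ = (20.6×2.71 + 1.72×119)/(22.32) = 260.5/22.32 = 11.67 mg/L.
Initial deficit D₀ = C_s − DO₀ = 8.48 − 6.198 = 2.282 mg/L.
t_c = (1/0.3150) ln[(0.450/0.135)(1 − 2.282×0.3150/(0.135×11.67))] = 3.175 × ln(1.813) = 1.888 d.
D_c = (0.135/0.450) × 11.67 × e^(−0.135×1.888) = 0.3000 × 11.67 × 0.7750 = 2.714 mg/L.
Minimum DO = 8.48 − 2.714 = 5.766 mg/L.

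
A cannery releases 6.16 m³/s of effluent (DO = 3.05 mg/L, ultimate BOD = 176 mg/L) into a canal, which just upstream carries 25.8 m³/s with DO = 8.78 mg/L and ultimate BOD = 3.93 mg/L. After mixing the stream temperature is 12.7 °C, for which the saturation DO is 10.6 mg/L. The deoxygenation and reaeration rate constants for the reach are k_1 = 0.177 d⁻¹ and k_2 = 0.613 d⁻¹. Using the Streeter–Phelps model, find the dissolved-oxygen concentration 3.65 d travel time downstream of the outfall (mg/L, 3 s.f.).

DO ≈ 4.00 mg/L

Mixed DO = (25.8×8.78 + 6.16×3.05)/(25.8+6.16) = 245.3/31.96 = 7.676 mg/L.
Mixed L₀ = (25.8×3.93 + 6.16×176)/(31.96) = 1186/31.96 = 37.09 mg/L.
Initial deficit D₀ = C_s − DO₀ = 10.6 − 7.676 = 2.924 mg/L.
D(3.65) = [0.177×37.09/(0.613−0.177)](e^(−0.177×3.65) − e^(−0.613×3.65)) + 2.924 e^(−0.613×3.65)
= 15.06 × (0.5241 − 0.1067) + 2.924 × 0.1067 = 6.598 mg/L.
DO = 10.6 − 6.598 = 4.002 mg/L.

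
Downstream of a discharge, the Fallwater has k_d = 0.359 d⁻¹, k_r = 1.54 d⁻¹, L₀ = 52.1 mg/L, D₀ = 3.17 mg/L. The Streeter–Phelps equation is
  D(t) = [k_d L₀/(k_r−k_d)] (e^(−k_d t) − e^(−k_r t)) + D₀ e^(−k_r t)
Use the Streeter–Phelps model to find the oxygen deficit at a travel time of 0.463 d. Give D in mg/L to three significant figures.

k_d L₀/(k_r−k_d) = 0.359×52.1/(1.54−0.359) = 18.70/1.181 = 15.84 mg/L.
e^(−k_d t) = e^(−0.359×0.4630) = 0.8469; e^(−k_r t) = e^(−1.54×0.4630) = 0.4902.
D = 15.84 × (0.8469 − 0.4902) + 3.17 × 0.4902 = 5.649 + 1.554 = 7.203 mg/L.

D ≈ 7.20 mg/L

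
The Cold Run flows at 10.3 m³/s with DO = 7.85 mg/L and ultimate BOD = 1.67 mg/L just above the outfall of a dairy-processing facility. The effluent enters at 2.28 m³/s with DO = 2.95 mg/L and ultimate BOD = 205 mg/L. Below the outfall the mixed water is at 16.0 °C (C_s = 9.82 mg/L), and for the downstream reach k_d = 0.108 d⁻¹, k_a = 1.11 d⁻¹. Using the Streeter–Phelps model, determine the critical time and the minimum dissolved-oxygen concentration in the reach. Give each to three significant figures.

t_c ≈ 1.16 d; minimum DO ≈ 6.51 mg/L

Mixed DO = (10.3×7.85 + 2.28×2.95)/(10.3+2.28) = 87.58/12.58 = 6.962 mg/L.
Mixed L₀ = (10.3×1.67 + 2.28×205)/(12.58) = 484.6/12.58 = 38.52 mg/L.
Initial deficit D₀ = C_s − DO₀ = 9.82 − 6.962 = 2.858 mg/L.
t_c = (1/1.002) ln[(1.11/0.108)(1 − 2.858×1.002/(0.108×38.52))] = 0.9980 × ln(3.203) = 1.162 d.
D_c = (0.108/1.11) × 38.52 × e^(−0.108×1.162) = 0.09730 × 38.52 × 0.8821 = 3.306 mg/L.
Minimum DO = 9.82 − 3.306 = 6.514 mg/L.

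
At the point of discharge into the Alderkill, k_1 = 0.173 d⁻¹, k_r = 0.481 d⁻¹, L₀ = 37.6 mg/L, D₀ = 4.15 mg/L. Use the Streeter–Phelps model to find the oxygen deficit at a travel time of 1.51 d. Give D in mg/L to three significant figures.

k_1 L₀/(k_r−k_1) = 0.173×37.6/(0.481−0.173) = 6.505/0.3080 = 21.12 mg/L.
e^(−k_1 t) = e^(−0.173×1.510) = 0.7701; e^(−k_r t) = e^(−0.481×1.510) = 0.4837.
D = 21.12 × (0.7701 − 0.4837) + 4.15 × 0.4837 = 6.049 + 2.007 = 8.056 mg/L.

D ≈ 8.06 mg/L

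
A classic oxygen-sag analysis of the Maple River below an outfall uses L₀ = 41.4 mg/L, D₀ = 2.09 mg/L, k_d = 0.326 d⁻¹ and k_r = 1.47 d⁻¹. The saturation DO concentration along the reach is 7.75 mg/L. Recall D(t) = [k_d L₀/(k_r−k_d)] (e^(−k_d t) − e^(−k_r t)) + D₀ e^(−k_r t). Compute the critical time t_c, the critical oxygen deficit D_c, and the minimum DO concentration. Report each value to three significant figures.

t_c ≈ 1.15 d; D_c ≈ 6.32 mg/L; min DO ≈ 1.43 mg/L

With k_r/k_d = 4.509 and 1 − D₀(k_r−k_d)/(k_d L₀) = 0.8228,
t_c = ln(4.509 × 0.8228) / (1.47 − 0.326) = ln(3.710) / 1.144 = 1.311/1.144 = 1.146 d.
D_c = (k_d/k_r) L₀ e^(−k_d t_c) = (0.326/1.47) × 41.4 × e^(−0.326×1.146) = 0.2218 × 41.4 × 0.6882 = 6.319 mg/L.
Minimum DO = C_s − D_c = 7.75 − 6.319 = 1.431 mg/L.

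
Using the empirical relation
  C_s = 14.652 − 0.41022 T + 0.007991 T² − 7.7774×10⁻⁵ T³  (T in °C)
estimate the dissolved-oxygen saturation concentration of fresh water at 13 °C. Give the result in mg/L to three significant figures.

C_s ≈ 10.5 mg/L

C_s = 14.652 − 0.41022×13 + 0.007991×13² − 7.7774×10⁻⁵×13³ = 10.50 mg/L.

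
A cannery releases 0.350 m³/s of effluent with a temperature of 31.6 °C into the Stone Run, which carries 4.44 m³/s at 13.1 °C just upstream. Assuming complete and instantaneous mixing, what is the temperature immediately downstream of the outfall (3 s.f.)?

14.5 °C

Flow-weighted mixing: C = (Q_r C_r + Q_w C_w)/(Q_r + Q_w)
= (4.44×13.1 + 0.350×31.6)/(4.44 + 0.350) = 69.22/4.790 = 14.45 °C.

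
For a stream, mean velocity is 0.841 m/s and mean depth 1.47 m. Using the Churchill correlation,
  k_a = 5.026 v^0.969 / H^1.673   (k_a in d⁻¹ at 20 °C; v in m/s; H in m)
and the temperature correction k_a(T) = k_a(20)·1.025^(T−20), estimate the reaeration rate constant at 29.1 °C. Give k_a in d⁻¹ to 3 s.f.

k_a(20) = 5.026 × 0.841^0.969 / 1.47^1.673 = 5.026 × 0.8455 / 1.905 = 2.231 d⁻¹.
k_a(29.1) = 2.231 × 1.025^(29.1−20) = 2.231 × 1.252 = 2.793 d⁻¹.

k_a ≈ 2.79 d⁻¹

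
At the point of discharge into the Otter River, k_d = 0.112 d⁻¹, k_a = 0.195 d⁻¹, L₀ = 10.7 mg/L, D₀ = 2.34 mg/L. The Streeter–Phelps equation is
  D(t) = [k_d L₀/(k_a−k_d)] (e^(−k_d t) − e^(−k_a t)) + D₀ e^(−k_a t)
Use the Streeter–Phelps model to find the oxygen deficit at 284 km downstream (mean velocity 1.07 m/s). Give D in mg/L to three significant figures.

D ≈ 3.59 mg/L

Travel time t = x/v = 284 km / (1.07 m/s) = 284000 m / 1.07 m/s = 265400 s = 3.072 d.
k_d L₀/(k_a−k_d) = 0.112×10.7/(0.195−0.112) = 1.198/0.08300 = 14.44 mg/L.
e^(−k_d t) = e^(−0.112×3.072) = 0.7089; e^(−k_a t) = e^(−0.195×3.072) = 0.5493.
D = 14.44 × (0.7089 − 0.5493) + 2.34 × 0.5493 = 2.304 + 1.285 = 3.589 mg/L.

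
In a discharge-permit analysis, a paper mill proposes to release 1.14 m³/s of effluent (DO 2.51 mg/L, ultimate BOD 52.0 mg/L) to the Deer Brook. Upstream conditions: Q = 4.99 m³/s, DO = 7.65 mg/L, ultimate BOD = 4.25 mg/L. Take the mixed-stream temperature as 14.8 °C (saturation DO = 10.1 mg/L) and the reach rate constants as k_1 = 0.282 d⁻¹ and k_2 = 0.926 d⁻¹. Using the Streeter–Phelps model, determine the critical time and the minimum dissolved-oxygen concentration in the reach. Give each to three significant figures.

Mixed DO = (4.99×7.65 + 1.14×2.51)/(4.99+1.14) = 41.03/6.130 = 6.694 mg/L.
Mixed L₀ = (4.99×4.25 + 1.14×52.0)/(6.130) = 80.49/6.130 = 13.13 mg/L.
Initial deficit D₀ = C_s − DO₀ = 10.1 − 6.694 = 3.406 mg/L.
t_c = (1/0.6440) ln[(0.926/0.282)(1 − 3.406×0.6440/(0.282×13.13))] = 1.553 × ln(1.339) = 0.4527 d.
D_c = (0.282/0.926) × 13.13 × e^(−0.282×0.4527) = 0.3045 × 13.13 × 0.8801 = 3.519 mg/L.
Minimum DO = 10.1 − 3.519 = 6.581 mg/L.

t_c ≈ 0.453 d; minimum DO ≈ 6.58 mg/L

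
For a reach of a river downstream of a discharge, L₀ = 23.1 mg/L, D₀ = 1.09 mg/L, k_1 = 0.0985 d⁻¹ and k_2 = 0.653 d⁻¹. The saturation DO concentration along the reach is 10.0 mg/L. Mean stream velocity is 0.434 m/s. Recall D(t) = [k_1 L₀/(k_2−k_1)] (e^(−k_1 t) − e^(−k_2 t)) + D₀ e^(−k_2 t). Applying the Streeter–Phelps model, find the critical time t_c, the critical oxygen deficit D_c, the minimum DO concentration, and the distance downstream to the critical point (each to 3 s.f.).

With k_2/k_1 = 6.629 and 1 − D₀(k_2−k_1)/(k_1 L₀) = 0.7344,
t_c = ln(6.629 × 0.7344) / (0.653 − 0.0985) = ln(4.868) / 0.5545 = 1.583/0.5545 = 2.854 d.
L(t_c) = L₀ e^(−k_1 t_c) = 23.1 × 0.7549 = 17.44 mg/L, and at the critical point k_2 D_c = k_1 L, so D_c = (0.0985/0.653) × 17.44 = 2.630 mg/L.
Minimum DO = C_s − D_c = 10.0 − 2.630 = 7.370 mg/L.
x_c = v t_c = 0.434 m/s × 2.854 d × 86400 s/d = 107000 m ≈ 107 km.

t_c ≈ 2.85 d; D_c ≈ 2.63 mg/L; min DO ≈ 7.37 mg/L; x_c ≈ 107 km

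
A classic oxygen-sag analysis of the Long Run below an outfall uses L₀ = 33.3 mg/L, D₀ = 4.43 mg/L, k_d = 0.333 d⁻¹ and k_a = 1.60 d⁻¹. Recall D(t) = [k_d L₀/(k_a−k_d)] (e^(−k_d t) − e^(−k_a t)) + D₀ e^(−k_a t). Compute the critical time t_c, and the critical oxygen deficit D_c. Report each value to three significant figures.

t_c ≈ 0.682 d; D_c ≈ 5.52 mg/L

t_c = [1/(k_a−k_d)] ln[(k_a/k_d)(1 − D₀(k_a−k_d)/(k_d L₀))]
= [1/(1.60−0.333)] ln[(1.60/0.333)(1 − 4.43×1.267/(0.333×33.3))]
= (1/1.267) ln[4.805 × 0.4938] = 0.7893 × ln(2.373) = 0.7893 × 0.8641 = 0.6820 d.
D_c = (k_d/k_a) L₀ e^(−k_d t_c) = (0.333/1.60) × 33.3 × e^(−0.333×0.6820) = 0.2081 × 33.3 × 0.7968 = 5.523 mg/L.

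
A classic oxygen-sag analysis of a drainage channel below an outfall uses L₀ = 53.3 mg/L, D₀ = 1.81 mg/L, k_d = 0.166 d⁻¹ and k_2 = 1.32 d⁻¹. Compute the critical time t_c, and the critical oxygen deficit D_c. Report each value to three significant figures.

t_c = [1/(k_2−k_d)] ln[(k_2/k_d)(1 − D₀(k_2−k_d)/(k_d L₀))]
= [1/(1.32−0.166)] ln[(1.32/0.166)(1 − 1.81×1.154/(0.166×53.3))]
= (1/1.154) ln[7.952 × 0.7639] = 0.8666 × ln(6.075) = 0.8666 × 1.804 = 1.563 d.
L(t_c) = L₀ e^(−k_d t_c) = 53.3 × 0.7714 = 41.12 mg/L, and at the critical point k_2 D_c = k_d L, so D_c = (0.166/1.32) × 41.12 = 5.171 mg/L.

t_c ≈ 1.56 d; D_c ≈ 5.17 mg/L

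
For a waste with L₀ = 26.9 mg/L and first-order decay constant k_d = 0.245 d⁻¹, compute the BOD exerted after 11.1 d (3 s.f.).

y ≈ 25.1 mg/L

y_t = L₀(1 − e^(−k_d t)) = 26.9 × (1 − e^(−0.245×11.1))
= 26.9 × (1 − 0.06591) = 26.9 × 0.9341 = 25.13 mg/L.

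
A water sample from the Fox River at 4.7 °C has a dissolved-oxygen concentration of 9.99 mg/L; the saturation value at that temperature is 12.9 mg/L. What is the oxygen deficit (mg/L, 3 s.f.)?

D = C_s − C = 12.9 − 9.99 = 2.91 mg/L.

D ≈ 2.91 mg/L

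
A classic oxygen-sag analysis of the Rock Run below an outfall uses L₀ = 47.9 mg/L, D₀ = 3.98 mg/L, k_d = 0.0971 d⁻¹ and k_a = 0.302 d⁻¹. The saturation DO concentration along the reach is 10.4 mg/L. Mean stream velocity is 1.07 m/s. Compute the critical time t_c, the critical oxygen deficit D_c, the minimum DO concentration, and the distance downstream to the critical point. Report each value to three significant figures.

t_c ≈ 4.60 d; D_c ≈ 9.86 mg/L; min DO ≈ 0.544 mg/L; x_c ≈ 425 km

At the critical point dD/dt = 0, so k_d L₀ e^(−k_d t) = k_a D. Substituting D(t) from the Streeter–Phelps equation and solving for t gives
t_c = ln[(k_a/k_d)(1 − D₀(k_a−k_d)/(k_d L₀))] / (k_a−k_d).
Here k_a−k_d = 0.2049 d⁻¹ and 1 − D₀(k_a−k_d)/(k_d L₀) = 1 − 3.98×0.2049/(0.0971×47.9) = 0.8247, so
t_c = ln(3.110 × 0.8247) / 0.2049 = 0.9419 / 0.2049 = 4.597 d.
D_c = (k_d/k_a) L₀ e^(−k_d t_c) = (0.0971/0.302) × 47.9 × e^(−0.0971×4.597) = 0.3215 × 47.9 × 0.6400 = 9.856 mg/L.
Minimum DO = C_s − D_c = 10.4 − 9.856 = 0.5441 mg/L.
x_c = v t_c = 1.07 m/s × 4.597 d × 86400 s/d = 425000 m ≈ 425 km.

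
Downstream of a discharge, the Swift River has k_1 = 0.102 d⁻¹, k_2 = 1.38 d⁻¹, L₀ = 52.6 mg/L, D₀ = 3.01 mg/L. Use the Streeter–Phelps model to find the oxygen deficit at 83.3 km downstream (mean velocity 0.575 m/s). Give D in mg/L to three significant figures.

Travel time t = x/v = 83.3 km / (0.575 m/s) = 83300 m / 0.575 m/s = 144900 s = 1.677 d.
k_1 L₀/(k_2−k_1) = 0.102×52.6/(1.38−0.102) = 5.365/1.278 = 4.198 mg/L.
e^(−k_1 t) = e^(−0.102×1.677) = 0.8428; e^(−k_2 t) = e^(−1.38×1.677) = 0.09888.
D = 4.198 × (0.8428 − 0.09888) + 3.01 × 0.09888 = 3.123 + 0.2976 = 3.421 mg/L.

D ≈ 3.42 mg/L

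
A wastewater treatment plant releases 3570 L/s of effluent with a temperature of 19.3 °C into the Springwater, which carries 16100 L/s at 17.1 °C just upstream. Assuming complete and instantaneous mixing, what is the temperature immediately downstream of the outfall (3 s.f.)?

17.5 °C

Flow-weighted mixing: C = (Q_r C_r + Q_w C_w)/(Q_r + Q_w)
= (16100×17.1 + 3570×19.3)/(16100 + 3570) = 344200/19670 = 17.50 °C.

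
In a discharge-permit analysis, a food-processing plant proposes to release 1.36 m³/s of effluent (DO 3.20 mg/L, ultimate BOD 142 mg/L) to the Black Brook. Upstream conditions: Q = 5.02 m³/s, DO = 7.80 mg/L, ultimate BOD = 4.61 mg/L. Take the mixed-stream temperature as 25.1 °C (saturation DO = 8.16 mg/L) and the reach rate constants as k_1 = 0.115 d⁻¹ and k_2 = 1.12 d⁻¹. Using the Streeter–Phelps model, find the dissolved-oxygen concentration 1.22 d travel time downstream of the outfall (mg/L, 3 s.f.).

DO ≈ 5.44 mg/L

Mixed DO = (5.02×7.80 + 1.36×3.20)/(5.02+1.36) = 43.51/6.380 = 6.819 mg/L.
Mixed L₀ = (5.02×4.61 + 1.36×142)/(6.380) = 216.3/6.380 = 33.90 mg/L.
Initial deficit D₀ = C_s − DO₀ = 8.16 − 6.819 = 1.341 mg/L.
D(1.22) = [0.115×33.90/(1.12−0.115)](e^(−0.115×1.22) − e^(−1.12×1.22)) + 1.341 e^(−1.12×1.22)
= 3.879 × (0.8691 − 0.2550) + 1.341 × 0.2550 = 2.724 mg/L.
DO = 8.16 − 2.724 = 5.436 mg/L.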